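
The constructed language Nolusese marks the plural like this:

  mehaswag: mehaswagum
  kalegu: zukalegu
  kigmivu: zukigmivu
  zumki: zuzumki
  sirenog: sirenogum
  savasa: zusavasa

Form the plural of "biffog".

savasa and mehaswag both have last vowel 'a' yet inflect differently (zusavasa, mehaswagum), so the last vowel is not what conditions the rule; whether the stem ends in a vowel or a consonant is.
"biffog" ends in a consonant. The stems ending in a consonant (sirenog → sirenogum, mehaswag → mehaswagum) add -um.
The other pattern: stems ending in a vowel add the prefix zu-.
So biffog → biffogum.

biffogum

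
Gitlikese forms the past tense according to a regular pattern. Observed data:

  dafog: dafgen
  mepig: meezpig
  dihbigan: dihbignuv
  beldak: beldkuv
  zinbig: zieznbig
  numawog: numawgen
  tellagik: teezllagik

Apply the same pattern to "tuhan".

tuhnuv

mepig and numawog both end in -g yet inflect differently (meezpig, numawgen), so the final letter is not what conditions the rule; the last vowel is.
"tuhan" has last vowel 'a'. The stems whose last vowel is 'a' (dihbigan → dihbignuv, beldak → beldkuv) delete the last vowel and add -uv.
The other patterns: stems whose last vowel is 'i' insert -ez- after the first vowel; stems whose last vowel is 'o' delete the last vowel and add -en.
So tuhan → tuhnuv.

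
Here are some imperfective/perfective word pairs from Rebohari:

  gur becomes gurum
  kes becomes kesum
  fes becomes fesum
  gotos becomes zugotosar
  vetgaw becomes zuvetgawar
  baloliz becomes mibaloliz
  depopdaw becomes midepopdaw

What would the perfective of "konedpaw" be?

kes and gotos both end in -s yet inflect differently (kesum, zugotosar), so the final letter is not what conditions the rule; the number of vowels is.
"konedpaw" has 3 vowels. The stems with 3 vowels (baloliz → mibaloliz, depopdaw → midepopdaw) add the prefix mi-.
So konedpaw → mikonedpaw.

mikonedpaw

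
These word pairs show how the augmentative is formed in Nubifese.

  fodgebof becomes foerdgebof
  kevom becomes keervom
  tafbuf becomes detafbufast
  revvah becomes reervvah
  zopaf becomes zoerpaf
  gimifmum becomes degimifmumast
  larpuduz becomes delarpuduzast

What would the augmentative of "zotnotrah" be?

zoertnotrah

"zotnotrah" has last vowel 'a'. The stems whose last vowel is 'a' (zopaf → zoerpaf, revvah → reervvah) insert -er- after the first vowel.
The other pattern: stems whose last vowel is 'u' add de- … -ast around the stem.
So zotnotrah → zoertnotrah.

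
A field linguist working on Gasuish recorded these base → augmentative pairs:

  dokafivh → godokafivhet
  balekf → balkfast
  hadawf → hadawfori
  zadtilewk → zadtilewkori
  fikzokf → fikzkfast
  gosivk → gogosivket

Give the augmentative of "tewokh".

"tewokh" has second-to-last letter 'k'. The stems whose second-to-last letter is 'k' (fikzokf → fikzkfast, balekf → balkfast) delete the last vowel and add -ast.
The other patterns: stems whose second-to-last letter is 'v' add go- … -et around the stem; stems whose second-to-last letter is 'w' add -ori.
So tewokh → tewkhast.

tewkhast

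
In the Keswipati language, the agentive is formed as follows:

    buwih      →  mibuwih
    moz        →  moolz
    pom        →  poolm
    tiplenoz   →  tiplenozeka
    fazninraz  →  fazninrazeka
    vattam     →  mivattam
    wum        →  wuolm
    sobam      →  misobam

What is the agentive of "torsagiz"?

torsagizeka

wum and sobam both end in -m yet inflect differently (wuolm, misobam), so the final letter is not what conditions the rule; the number of vowels is.
"torsagiz" has 3 vowels. The stems with 3 vowels (fazninraz → fazninrazeka, tiplenoz → tiplenozeka) add -eka.
So torsagiz → torsagizeka.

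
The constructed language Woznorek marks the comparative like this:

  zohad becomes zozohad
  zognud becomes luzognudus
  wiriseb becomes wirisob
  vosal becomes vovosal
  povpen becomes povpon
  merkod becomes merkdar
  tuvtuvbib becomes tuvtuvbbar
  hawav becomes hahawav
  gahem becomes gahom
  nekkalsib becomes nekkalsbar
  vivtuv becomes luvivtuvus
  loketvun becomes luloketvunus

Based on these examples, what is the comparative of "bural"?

bubural

"bural" has last vowel 'a'. The stems whose last vowel is 'a' (zohad → zozohad, hawav → hahawav, vosal → vovosal) repeat the first consonant+vowel as a prefix.
The other patterns: stems whose last vowel is 'u' add lu- … -us around the stem; stems whose last vowel is 'i' or 'o' delete the last vowel and add -ar; stems whose last vowel is 'e' change the last vowel to 'o'.
So bural → bubural.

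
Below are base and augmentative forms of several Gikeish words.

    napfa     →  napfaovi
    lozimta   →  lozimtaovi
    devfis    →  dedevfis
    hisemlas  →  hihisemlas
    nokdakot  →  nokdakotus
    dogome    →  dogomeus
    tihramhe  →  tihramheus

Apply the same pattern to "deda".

"deda" ends in -a. The stems ending in -a (napfa → napfaovi, lozimta → lozimtaovi) add -ovi.
So deda → dedaovi.

dedaovi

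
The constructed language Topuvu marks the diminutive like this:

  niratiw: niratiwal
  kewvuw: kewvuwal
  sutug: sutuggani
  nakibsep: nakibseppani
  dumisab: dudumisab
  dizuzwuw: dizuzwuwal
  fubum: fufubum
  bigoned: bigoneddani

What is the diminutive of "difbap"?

difbappani

"difbap" ends in -p. The one such stem in the data (nakibsep → nakibseppani) doubles the final consonant and adds -ani (as do sutug, bigoned), so the same rule applies.
The other patterns: stems ending in -b or -m repeat the first consonant+vowel as a prefix; stems ending in -w add -al.
So difbap → difbappani.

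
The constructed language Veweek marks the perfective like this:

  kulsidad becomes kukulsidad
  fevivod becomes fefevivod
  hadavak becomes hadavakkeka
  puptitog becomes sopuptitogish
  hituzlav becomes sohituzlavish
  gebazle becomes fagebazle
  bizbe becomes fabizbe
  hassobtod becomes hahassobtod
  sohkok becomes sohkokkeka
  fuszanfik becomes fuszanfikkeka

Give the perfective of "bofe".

fabofe

"bofe" ends in -e. The stems ending in -e (gebazle → fagebazle, bizbe → fabizbe) add the prefix fa-.
So bofe → fabofe.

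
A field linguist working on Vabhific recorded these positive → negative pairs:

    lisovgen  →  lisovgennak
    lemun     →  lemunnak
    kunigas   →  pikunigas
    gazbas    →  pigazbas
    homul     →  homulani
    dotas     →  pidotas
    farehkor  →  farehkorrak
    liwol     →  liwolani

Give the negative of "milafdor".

liwol and farehkor both have last vowel 'o' yet inflect differently (liwolani, farehkorrak), so the last vowel is not what conditions the rule; the final letter is.
"milafdor" ends in -r. The one such stem in the data (farehkor → farehkorrak) doubles the final consonant and adds -ak (as do lisovgen, lemun), so the same rule applies.
So milafdor → milafdorrak.

milafdorrak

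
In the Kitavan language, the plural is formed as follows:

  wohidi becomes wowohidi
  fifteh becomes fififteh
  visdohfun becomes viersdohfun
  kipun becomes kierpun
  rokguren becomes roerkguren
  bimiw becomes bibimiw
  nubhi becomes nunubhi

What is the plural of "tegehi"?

tetegehi

"tegehi" ends in -i. The stems ending in -i (wohidi → wowohidi, nubhi → nunubhi) repeat the first consonant+vowel as a prefix.
So tegehi → tetegehi.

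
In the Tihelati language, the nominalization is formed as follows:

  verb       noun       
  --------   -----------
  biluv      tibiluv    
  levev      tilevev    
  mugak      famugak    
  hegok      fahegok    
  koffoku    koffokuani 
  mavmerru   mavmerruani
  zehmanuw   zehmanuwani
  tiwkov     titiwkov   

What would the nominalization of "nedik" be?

tiwkov and hegok both have last vowel 'o' yet inflect differently (titiwkov, fahegok), so the last vowel is not what conditions the rule; the final letter is.
"nedik" ends in -k. The stems ending in -k (mugak → famugak, hegok → fahegok) add the prefix fa-.
So nedik → fanedik.

fanedik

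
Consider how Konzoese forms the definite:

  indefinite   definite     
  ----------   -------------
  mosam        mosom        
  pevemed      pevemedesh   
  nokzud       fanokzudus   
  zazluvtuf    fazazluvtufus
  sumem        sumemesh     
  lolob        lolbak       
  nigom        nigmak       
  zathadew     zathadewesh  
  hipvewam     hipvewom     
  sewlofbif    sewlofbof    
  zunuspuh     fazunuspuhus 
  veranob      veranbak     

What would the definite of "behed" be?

behedesh

pevemed and nokzud both end in -d yet inflect differently (pevemedesh, fanokzudus), so the final letter is not what conditions the rule; the last vowel is.
"behed" has last vowel 'e'. The stems whose last vowel is 'e' (zathadew → zathadewesh, pevemed → pevemedesh, sumem → sumemesh) add -esh.
The other patterns: stems whose last vowel is 'u' add fa- … -us around the stem; stems whose last vowel is 'o' delete the last vowel and add -ak; stems whose last vowel is 'a' or 'i' change the last vowel to 'o'.
So behed → behedesh.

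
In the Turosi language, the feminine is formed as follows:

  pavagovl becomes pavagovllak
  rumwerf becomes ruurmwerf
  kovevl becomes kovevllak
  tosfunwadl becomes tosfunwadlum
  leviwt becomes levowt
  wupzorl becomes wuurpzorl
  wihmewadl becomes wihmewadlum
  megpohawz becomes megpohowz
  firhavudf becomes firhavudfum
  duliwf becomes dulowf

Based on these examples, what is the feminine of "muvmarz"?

muurvmarz

"muvmarz" has second-to-last letter 'r'. The stems whose second-to-last letter is 'r' (wupzorl → wuurpzorl, rumwerf → ruurmwerf) insert -ur- after the first vowel.
So muvmarz → muurvmarz.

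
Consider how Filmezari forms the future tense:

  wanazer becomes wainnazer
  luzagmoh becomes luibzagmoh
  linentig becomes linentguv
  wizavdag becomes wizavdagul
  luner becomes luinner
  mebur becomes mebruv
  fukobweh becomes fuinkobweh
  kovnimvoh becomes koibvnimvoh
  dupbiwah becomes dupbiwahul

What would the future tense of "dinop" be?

diibnop

kovnimvoh and dupbiwah both end in -h yet inflect differently (koibvnimvoh, dupbiwahul), so the final letter is not what conditions the rule; the last vowel is.
"dinop" has last vowel 'o'. The stems whose last vowel is 'o' (kovnimvoh → koibvnimvoh, luzagmoh → luibzagmoh) insert -ib- after the first vowel.
So dinop → diibnop.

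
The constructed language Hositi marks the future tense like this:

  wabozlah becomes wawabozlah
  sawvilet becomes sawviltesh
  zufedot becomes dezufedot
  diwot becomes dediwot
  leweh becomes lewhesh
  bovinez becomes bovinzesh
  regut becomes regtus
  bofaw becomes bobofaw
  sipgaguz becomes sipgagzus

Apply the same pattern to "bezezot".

debezezot

"bezezot" has last vowel 'o'. The stems whose last vowel is 'o' (zufedot → dezufedot, diwot → dediwot) add the prefix de-.
The other patterns: stems whose last vowel is 'a' repeat the first consonant+vowel as a prefix; stems whose last vowel is 'e' delete the last vowel and add -esh; stems whose last vowel is 'u' delete the last vowel and add -us.
So bezezot → debezezot.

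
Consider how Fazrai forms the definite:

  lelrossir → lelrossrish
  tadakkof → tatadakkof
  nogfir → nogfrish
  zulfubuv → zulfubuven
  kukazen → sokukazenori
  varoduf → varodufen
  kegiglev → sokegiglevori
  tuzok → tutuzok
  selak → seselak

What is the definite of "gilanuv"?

zulfubuv and kegiglev both end in -v yet inflect differently (zulfubuven, sokegiglevori), so the final letter is not what conditions the rule; the last vowel is.
"gilanuv" has last vowel 'u'. The stems whose last vowel is 'u' (varoduf → varodufen, zulfubuv → zulfubuven) add -en.
The other patterns: stems whose last vowel is 'i' delete the last vowel and add -ish; stems whose last vowel is 'e' add so- … -ori around the stem; stems whose last vowel is 'a' or 'o' repeat the first consonant+vowel as a prefix.
So gilanuv → gilanuven.

gilanuven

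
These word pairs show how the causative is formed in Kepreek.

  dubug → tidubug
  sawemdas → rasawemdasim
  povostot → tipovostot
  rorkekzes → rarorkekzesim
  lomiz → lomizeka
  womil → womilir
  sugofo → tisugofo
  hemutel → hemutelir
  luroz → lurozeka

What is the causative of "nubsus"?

ranubsusim

rorkekzes and hemutel both have last vowel 'e' yet inflect differently (rarorkekzesim, hemutelir), so the last vowel is not what conditions the rule; the final letter is.
"nubsus" ends in -s. The stems ending in -s (sawemdas → rasawemdasim, rorkekzes → rarorkekzesim) add ra- … -im around the stem.
The other patterns: stems ending in -l add -ir; stems ending in -z add -eka; stems ending in -g, -o or -t add the prefix ti-.
So nubsus → ranubsusim.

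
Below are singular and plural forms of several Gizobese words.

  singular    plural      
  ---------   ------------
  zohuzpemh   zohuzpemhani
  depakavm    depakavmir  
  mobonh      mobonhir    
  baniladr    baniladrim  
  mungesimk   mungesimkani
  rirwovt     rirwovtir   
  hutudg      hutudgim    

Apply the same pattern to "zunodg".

zunodgim

"zunodg" has second-to-last letter 'd'. The stems whose second-to-last letter is 'd' (baniladr → baniladrim, hutudg → hutudgim) add -im.
The other patterns: stems whose second-to-last letter is 'm' add -ani; stems whose second-to-last letter is 'n' or 'v' add -ir.
So zunodg → zunodgim.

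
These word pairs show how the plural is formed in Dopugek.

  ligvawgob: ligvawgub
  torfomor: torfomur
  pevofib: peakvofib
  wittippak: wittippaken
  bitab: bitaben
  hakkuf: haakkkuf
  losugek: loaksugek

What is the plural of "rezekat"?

ligvawgob and bitab both end in -b yet inflect differently (ligvawgub, bitaben), so the final letter is not what conditions the rule; the last vowel is.
"rezekat" has last vowel 'a'. The stems whose last vowel is 'a' (bitab → bitaben, wittippak → wittippaken) add -en.
The other patterns: stems whose last vowel is 'o' change the last vowel to 'u'; stems whose last vowel is 'e', 'i' or 'u' insert -ak- after the first vowel.
So rezekat → rezekaten.

rezekaten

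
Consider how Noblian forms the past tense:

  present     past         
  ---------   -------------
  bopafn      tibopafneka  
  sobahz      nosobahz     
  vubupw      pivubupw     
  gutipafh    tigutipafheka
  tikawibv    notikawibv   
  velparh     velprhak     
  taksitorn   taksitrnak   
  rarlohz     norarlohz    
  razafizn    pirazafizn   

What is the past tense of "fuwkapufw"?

"fuwkapufw" has second-to-last letter 'f'. The stems whose second-to-last letter is 'f' (gutipafh → tigutipafheka, bopafn → tibopafneka) add ti- … -eka around the stem.
The other patterns: stems whose second-to-last letter is 'b' or 'h' add the prefix no-; stems whose second-to-last letter is 'r' delete the last vowel and add -ak; stems whose second-to-last letter is 'p' or 'z' add the prefix pi-.
So fuwkapufw → tifuwkapufweka.

tifuwkapufweka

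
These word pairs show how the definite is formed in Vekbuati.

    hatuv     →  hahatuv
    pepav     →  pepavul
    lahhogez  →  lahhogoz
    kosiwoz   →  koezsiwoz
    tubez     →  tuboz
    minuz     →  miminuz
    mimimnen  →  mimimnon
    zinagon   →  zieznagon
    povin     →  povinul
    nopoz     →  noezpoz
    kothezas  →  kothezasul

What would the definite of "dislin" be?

minuz and nopoz both end in -z yet inflect differently (miminuz, noezpoz), so the final letter is not what conditions the rule; the last vowel is.
"dislin" has last vowel 'i'. The one such stem in the data (povin → povinul) adds -ul, so the same rule applies.
So dislin → dislinul.

dislinul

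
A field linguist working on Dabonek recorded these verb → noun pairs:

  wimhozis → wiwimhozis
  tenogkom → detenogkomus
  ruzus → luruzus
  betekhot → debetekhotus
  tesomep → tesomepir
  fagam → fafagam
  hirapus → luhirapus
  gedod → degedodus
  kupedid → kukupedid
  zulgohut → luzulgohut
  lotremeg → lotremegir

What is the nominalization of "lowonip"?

"lowonip" has last vowel 'i'. The stems whose last vowel is 'i' (kupedid → kukupedid, wimhozis → wiwimhozis) repeat the first consonant+vowel as a prefix.
The other patterns: stems whose last vowel is 'e' add -ir; stems whose last vowel is 'u' add the prefix lu-; stems whose last vowel is 'o' add de- … -us around the stem.
So lowonip → lolowonip.

lolowonip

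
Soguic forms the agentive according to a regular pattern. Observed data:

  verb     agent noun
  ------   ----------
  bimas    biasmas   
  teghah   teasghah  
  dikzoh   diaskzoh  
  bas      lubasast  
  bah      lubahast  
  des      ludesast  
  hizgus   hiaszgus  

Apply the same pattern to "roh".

lurohast

bimas and des both end in -s yet inflect differently (biasmas, ludesast), so the final letter is not what conditions the rule; the number of vowels is.
"roh" has 1 vowel. The stems with 1 vowel (des → ludesast, bah → lubahast, bas → lubasast) add lu- … -ast around the stem.
The other pattern: stems with 2 vowels insert -as- after the first vowel.
So roh → lurohast.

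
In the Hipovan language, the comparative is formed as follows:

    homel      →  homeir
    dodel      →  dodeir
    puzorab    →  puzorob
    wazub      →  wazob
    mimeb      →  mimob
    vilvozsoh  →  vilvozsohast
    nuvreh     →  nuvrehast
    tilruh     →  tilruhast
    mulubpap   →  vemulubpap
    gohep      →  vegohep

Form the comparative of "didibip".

"didibip" ends in -p. The stems ending in -p (mulubpap → vemulubpap, gohep → vegohep) add the prefix ve-.
So didibip → vedidibip.

vedidibip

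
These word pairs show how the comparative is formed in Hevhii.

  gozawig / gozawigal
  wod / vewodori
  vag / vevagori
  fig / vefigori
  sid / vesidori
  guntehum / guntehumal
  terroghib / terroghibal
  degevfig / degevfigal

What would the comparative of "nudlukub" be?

gozawig and vag both end in -g yet inflect differently (gozawigal, vevagori), so the final letter is not what conditions the rule; the number of vowels is.
"nudlukub" has 3 vowels. The stems with 3 vowels (gozawig → gozawigal, guntehum → guntehumal, terroghib → terroghibal) add -al.
So nudlukub → nudlukubal.

nudlukubal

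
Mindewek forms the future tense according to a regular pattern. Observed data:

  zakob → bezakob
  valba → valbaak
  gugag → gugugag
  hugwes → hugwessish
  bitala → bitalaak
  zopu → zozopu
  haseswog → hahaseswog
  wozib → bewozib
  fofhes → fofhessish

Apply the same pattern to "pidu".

zakob and haseswog both have last vowel 'o' yet inflect differently (bezakob, hahaseswog), so the last vowel is not what conditions the rule; the final letter is.
"pidu" ends in -u. The one such stem in the data (zopu → zozopu) repeats the first consonant+vowel as a prefix (as do haseswog, gugag), so the same rule applies.
So pidu → pipidu.

pipidu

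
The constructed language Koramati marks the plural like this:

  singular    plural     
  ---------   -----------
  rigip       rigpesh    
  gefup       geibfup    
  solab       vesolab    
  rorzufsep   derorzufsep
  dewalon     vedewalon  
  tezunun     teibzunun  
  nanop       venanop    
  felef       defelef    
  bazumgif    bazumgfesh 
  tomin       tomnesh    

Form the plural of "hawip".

gefup and rorzufsep both end in -p yet inflect differently (geibfup, derorzufsep), so the final letter is not what conditions the rule; the last vowel is.
"hawip" has last vowel 'i'. The stems whose last vowel is 'i' (bazumgif → bazumgfesh, tomin → tomnesh, rigip → rigpesh) delete the last vowel and add -esh.
The other patterns: stems whose last vowel is 'u' insert -ib- after the first vowel; stems whose last vowel is 'e' add the prefix de-; stems whose last vowel is 'a' or 'o' add the prefix ve-.
So hawip → hawpesh.

hawpesh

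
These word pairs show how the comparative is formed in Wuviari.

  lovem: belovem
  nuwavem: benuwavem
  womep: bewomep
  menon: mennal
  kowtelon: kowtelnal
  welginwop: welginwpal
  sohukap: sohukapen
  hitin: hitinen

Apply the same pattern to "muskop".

"muskop" has last vowel 'o'. The stems whose last vowel is 'o' (menon → mennal, kowtelon → kowtelnal, welginwop → welginwpal) delete the last vowel and add -al.
So muskop → muskpal.

muskpal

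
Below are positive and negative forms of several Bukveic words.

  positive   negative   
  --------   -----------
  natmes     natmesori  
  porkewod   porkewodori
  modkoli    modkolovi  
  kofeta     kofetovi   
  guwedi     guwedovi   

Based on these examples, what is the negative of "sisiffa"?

"sisiffa" ends in a vowel. The stems ending in a vowel (modkoli → modkolovi, kofeta → kofetovi, guwedi → guwedovi) drop the final letter and add -ovi.
So sisiffa → sisiffovi.

sisiffovi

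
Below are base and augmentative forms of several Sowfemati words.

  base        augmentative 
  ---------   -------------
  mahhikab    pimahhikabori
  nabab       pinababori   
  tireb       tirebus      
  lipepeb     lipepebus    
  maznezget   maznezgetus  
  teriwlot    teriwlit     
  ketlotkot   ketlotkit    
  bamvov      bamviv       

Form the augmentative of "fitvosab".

mahhikab and tireb both end in -b yet inflect differently (pimahhikabori, tirebus), so the final letter is not what conditions the rule; the last vowel is.
"fitvosab" has last vowel 'a'. The stems whose last vowel is 'a' (mahhikab → pimahhikabori, nabab → pinababori) add pi- … -ori around the stem.
The other patterns: stems whose last vowel is 'e' add -us; stems whose last vowel is 'o' change the last vowel to 'i'.
So fitvosab → pifitvosabori.

pifitvosabori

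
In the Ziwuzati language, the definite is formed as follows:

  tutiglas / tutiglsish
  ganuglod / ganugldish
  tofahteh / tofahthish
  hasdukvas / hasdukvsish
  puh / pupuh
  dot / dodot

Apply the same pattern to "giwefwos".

giwefwsish

tofahteh and puh both end in -h yet inflect differently (tofahthish, pupuh), so the final letter is not what conditions the rule; the number of vowels is.
"giwefwos" has 3 vowels. The stems with 3 vowels (tutiglas → tutiglsish, ganuglod → ganugldish, tofahteh → tofahthish) delete the last vowel and add -ish.
The other pattern: stems with 1 vowel repeat the first consonant+vowel as a prefix.
So giwefwos → giwefwsish.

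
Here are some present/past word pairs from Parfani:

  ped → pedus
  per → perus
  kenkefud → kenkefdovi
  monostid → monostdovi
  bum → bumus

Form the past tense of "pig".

pigus

ped and monostid both end in -d yet inflect differently (pedus, monostdovi), so the final letter is not what conditions the rule; the number of vowels is.
"pig" has 1 vowel. The stems with 1 vowel (bum → bumus, per → perus, ped → pedus) add -us.
So pig → pigus.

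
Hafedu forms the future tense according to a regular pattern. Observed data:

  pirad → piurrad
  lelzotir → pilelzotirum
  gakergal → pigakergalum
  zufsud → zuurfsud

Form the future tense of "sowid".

"sowid" ends in -d. The stems ending in -d (pirad → piurrad, zufsud → zuurfsud) insert -ur- after the first vowel.
So sowid → sourwid.

sourwid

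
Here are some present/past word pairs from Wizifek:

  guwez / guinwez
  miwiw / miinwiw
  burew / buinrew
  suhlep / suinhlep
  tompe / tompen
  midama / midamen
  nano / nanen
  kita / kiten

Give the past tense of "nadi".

guwez and tompe both have last vowel 'e' yet inflect differently (guinwez, tompen), so the last vowel is not what conditions the rule; whether the stem ends in a vowel or a consonant is.
"nadi" ends in a vowel. The stems ending in a vowel (tompe → tompen, midama → midamen, nano → nanen) drop the final letter and add -en.
So nadi → naden.

naden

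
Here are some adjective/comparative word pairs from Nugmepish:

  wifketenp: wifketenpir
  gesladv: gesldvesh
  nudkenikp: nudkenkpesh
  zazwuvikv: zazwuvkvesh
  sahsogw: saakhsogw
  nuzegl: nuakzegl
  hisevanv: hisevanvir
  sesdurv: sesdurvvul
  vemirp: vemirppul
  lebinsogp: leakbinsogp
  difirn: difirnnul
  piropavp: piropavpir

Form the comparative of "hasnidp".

hasndpesh

lebinsogp and vemirp both end in -p yet inflect differently (leakbinsogp, vemirppul), so the final letter is not what conditions the rule; the second-to-last letter is.
"hasnidp" has second-to-last letter 'd'. The one such stem in the data (gesladv → gesldvesh) deletes the last vowel and adds -esh (as do zazwuvikv, nudkenikp), so the same rule applies.
So hasnidp → hasndpesh.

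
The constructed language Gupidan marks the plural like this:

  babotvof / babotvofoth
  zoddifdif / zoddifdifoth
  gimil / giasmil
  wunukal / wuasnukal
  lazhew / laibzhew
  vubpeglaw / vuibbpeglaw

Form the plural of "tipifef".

tipifefoth

zoddifdif and gimil both have last vowel 'i' yet inflect differently (zoddifdifoth, giasmil), so the last vowel is not what conditions the rule; the final letter is.
"tipifef" ends in -f. The stems ending in -f (babotvof → babotvofoth, zoddifdif → zoddifdifoth) add -oth.
So tipifef → tipifefoth.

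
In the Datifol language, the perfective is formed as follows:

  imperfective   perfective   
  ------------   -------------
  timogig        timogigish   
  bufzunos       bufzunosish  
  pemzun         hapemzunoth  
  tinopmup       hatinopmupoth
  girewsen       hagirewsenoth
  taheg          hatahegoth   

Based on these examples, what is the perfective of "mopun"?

hamopunoth

timogig and taheg both end in -g yet inflect differently (timogigish, hatahegoth), so the final letter is not what conditions the rule; the last vowel is.
"mopun" has last vowel 'u'. The stems whose last vowel is 'u' (pemzun → hapemzunoth, tinopmup → hatinopmupoth) add ha- … -oth around the stem.
The other pattern: stems whose last vowel is 'i' or 'o' add -ish.
So mopun → hamopunoth.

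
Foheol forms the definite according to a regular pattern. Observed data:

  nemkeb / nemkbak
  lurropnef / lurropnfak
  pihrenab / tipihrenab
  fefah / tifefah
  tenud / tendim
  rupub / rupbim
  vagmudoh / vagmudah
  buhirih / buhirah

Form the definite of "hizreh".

nemkeb and pihrenab both end in -b yet inflect differently (nemkbak, tipihrenab), so the final letter is not what conditions the rule; the last vowel is.
"hizreh" has last vowel 'e'. The stems whose last vowel is 'e' (nemkeb → nemkbak, lurropnef → lurropnfak) delete the last vowel and add -ak.
So hizreh → hizrhak.

hizrhak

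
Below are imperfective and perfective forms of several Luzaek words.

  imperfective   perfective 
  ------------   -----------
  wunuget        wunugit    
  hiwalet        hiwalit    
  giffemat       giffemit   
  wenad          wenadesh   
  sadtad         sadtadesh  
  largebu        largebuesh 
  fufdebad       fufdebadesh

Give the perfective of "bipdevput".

bipdevpit

giffemat and wenad both have last vowel 'a' yet inflect differently (giffemit, wenadesh), so the last vowel is not what conditions the rule; the final letter is.
"bipdevput" ends in -t. The stems ending in -t (wunuget → wunugit, hiwalet → hiwalit, giffemat → giffemit) change the last vowel to 'i'.
So bipdevput → bipdevpit.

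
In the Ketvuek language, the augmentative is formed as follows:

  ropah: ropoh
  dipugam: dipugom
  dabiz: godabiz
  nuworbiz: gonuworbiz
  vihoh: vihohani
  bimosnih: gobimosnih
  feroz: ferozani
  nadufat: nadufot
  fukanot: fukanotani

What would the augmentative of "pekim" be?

"pekim" has last vowel 'i'. The stems whose last vowel is 'i' (dabiz → godabiz, bimosnih → gobimosnih, nuworbiz → gonuworbiz) add the prefix go-.
The other patterns: stems whose last vowel is 'o' add -ani; stems whose last vowel is 'a' change the last vowel to 'o'.
So pekim → gopekim.

gopekim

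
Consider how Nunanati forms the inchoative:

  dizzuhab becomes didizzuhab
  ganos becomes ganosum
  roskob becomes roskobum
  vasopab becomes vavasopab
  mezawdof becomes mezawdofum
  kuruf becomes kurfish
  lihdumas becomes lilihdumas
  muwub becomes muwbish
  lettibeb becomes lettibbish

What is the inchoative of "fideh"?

fidhish

"fideh" has last vowel 'e'. The one such stem in the data (lettibeb → lettibbish) deletes the last vowel and adds -ish (as do kuruf, muwub), so the same rule applies.
The other patterns: stems whose last vowel is 'a' repeat the first consonant+vowel as a prefix; stems whose last vowel is 'o' add -um.
So fideh → fidhish.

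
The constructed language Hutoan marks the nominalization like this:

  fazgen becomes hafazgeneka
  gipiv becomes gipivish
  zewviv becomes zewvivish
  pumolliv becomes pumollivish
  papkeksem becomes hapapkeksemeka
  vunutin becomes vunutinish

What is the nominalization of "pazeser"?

vunutin and fazgen both end in -n yet inflect differently (vunutinish, hafazgeneka), so the final letter is not what conditions the rule; the last vowel is.
"pazeser" has last vowel 'e'. The stems whose last vowel is 'e' (papkeksem → hapapkeksemeka, fazgen → hafazgeneka) add ha- … -eka around the stem.
The other pattern: stems whose last vowel is 'i' add -ish.
So pazeser → hapazesereka.

hapazesereka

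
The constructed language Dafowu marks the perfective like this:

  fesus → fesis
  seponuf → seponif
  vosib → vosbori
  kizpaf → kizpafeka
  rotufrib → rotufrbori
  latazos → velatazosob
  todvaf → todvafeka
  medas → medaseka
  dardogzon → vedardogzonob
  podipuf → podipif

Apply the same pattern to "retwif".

"retwif" has last vowel 'i'. The stems whose last vowel is 'i' (vosib → vosbori, rotufrib → rotufrbori) delete the last vowel and add -ori.
The other patterns: stems whose last vowel is 'a' add -eka; stems whose last vowel is 'o' add ve- … -ob around the stem; stems whose last vowel is 'u' change the last vowel to 'i'.
So retwif → retwfori.

retwfori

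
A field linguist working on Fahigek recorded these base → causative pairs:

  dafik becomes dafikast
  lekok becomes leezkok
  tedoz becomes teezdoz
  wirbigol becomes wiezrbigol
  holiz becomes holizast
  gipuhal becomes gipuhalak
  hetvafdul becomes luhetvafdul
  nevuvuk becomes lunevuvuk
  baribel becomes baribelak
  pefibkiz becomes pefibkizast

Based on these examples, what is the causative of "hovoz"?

hoezvoz

tedoz and pefibkiz both end in -z yet inflect differently (teezdoz, pefibkizast), so the final letter is not what conditions the rule; the last vowel is.
"hovoz" has last vowel 'o'. The stems whose last vowel is 'o' (wirbigol → wiezrbigol, tedoz → teezdoz, lekok → leezkok) insert -ez- after the first vowel.
The other patterns: stems whose last vowel is 'i' add -ast; stems whose last vowel is 'u' add the prefix lu-; stems whose last vowel is 'a' or 'e' add -ak.
So hovoz → hoezvoz.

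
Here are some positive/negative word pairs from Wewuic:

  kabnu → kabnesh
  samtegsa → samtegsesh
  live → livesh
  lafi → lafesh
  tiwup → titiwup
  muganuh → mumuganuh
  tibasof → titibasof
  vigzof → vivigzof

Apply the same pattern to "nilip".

ninilip

kabnu and tiwup both have last vowel 'u' yet inflect differently (kabnesh, titiwup), so the last vowel is not what conditions the rule; whether the stem ends in a vowel or a consonant is.
"nilip" ends in a consonant. The stems ending in a consonant (tiwup → titiwup, muganuh → mumuganuh, tibasof → titibasof) repeat the first consonant+vowel as a prefix.
The other pattern: stems ending in a vowel drop the final letter and add -esh.
So nilip → ninilip.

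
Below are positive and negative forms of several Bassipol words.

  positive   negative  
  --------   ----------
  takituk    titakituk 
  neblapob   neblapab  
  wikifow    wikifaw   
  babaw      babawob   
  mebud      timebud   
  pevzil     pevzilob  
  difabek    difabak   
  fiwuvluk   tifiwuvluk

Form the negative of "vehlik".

vehlikob

"vehlik" has last vowel 'i'. The one such stem in the data (pevzil → pevzilob) adds -ob, so the same rule applies.
So vehlik → vehlikob.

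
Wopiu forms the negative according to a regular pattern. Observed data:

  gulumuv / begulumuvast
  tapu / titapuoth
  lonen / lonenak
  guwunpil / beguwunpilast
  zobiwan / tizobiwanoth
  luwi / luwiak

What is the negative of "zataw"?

lonen and zobiwan both end in -n yet inflect differently (lonenak, tizobiwanoth), so the final letter is not what conditions the rule; the first letter is.
"zataw" begins with z-. The one such stem in the data (zobiwan → tizobiwanoth) adds ti- … -oth around the stem, so the same rule applies.
So zataw → tizatawoth.

tizatawoth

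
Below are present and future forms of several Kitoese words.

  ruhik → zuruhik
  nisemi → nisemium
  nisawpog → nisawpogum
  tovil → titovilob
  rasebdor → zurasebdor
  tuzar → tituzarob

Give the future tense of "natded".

natdedum

rasebdor and tuzar both end in -r yet inflect differently (zurasebdor, tituzarob), so the final letter is not what conditions the rule; the first letter is.
"natded" begins with n-. The stems beginning with n- (nisemi → nisemium, nisawpog → nisawpogum) add -um.
The other patterns: stems beginning with r- add the prefix zu-; stems beginning with t- add ti- … -ob around the stem.
So natded → natdedum.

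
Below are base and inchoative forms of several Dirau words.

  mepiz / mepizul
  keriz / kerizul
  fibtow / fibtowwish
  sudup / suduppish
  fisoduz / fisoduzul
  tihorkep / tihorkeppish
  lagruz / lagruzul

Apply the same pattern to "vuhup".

"vuhup" ends in -p. The stems ending in -p (tihorkep → tihorkeppish, sudup → suduppish) double the final consonant and add -ish.
So vuhup → vuhuppish.

vuhuppish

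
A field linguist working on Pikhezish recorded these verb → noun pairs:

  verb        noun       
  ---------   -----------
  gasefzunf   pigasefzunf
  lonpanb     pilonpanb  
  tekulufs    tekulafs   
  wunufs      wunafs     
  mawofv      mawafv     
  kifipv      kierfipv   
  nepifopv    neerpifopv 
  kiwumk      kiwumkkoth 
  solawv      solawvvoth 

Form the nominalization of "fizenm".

pifizenm

mawofv and kifipv both end in -v yet inflect differently (mawafv, kierfipv), so the final letter is not what conditions the rule; the second-to-last letter is.
"fizenm" has second-to-last letter 'n'. The stems whose second-to-last letter is 'n' (gasefzunf → pigasefzunf, lonpanb → pilonpanb) add the prefix pi-.
So fizenm → pifizenm.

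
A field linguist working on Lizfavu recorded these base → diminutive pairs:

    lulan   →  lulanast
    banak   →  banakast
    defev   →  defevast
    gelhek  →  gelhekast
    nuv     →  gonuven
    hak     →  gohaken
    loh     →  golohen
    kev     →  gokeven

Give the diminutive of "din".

godinen

defev and nuv both end in -v yet inflect differently (defevast, gonuven), so the final letter is not what conditions the rule; the number of vowels is.
"din" has 1 vowel. The stems with 1 vowel (nuv → gonuven, hak → gohaken, loh → golohen) add go- … -en around the stem.
The other pattern: stems with 2 vowels add -ast.
So din → godinen.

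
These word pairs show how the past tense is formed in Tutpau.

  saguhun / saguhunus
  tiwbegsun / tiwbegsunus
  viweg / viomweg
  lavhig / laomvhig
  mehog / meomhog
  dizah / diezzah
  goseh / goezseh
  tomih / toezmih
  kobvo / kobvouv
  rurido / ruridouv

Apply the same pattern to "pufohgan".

pufohganus

"pufohgan" ends in -n. The stems ending in -n (saguhun → saguhunus, tiwbegsun → tiwbegsunus) add -us.
The other patterns: stems ending in -g insert -om- after the first vowel; stems ending in -h insert -ez- after the first vowel; stems ending in -o add -uv.
So pufohgan → pufohganus.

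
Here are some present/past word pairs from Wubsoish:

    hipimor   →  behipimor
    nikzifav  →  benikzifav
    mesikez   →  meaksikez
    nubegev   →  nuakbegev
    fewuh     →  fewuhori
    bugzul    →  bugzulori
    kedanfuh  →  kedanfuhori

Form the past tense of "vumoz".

"vumoz" has last vowel 'o'. The one such stem in the data (hipimor → behipimor) adds the prefix be-, so the same rule applies.
The other patterns: stems whose last vowel is 'e' insert -ak- after the first vowel; stems whose last vowel is 'u' add -ori.
So vumoz → bevumoz.

bevumoz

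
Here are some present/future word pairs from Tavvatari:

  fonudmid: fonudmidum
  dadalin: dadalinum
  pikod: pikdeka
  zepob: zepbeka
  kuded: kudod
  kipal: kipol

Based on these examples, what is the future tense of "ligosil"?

ligosilum

fonudmid and pikod both end in -d yet inflect differently (fonudmidum, pikdeka), so the final letter is not what conditions the rule; the last vowel is.
"ligosil" has last vowel 'i'. The stems whose last vowel is 'i' (fonudmid → fonudmidum, dadalin → dadalinum) add -um.
So ligosil → ligosilum.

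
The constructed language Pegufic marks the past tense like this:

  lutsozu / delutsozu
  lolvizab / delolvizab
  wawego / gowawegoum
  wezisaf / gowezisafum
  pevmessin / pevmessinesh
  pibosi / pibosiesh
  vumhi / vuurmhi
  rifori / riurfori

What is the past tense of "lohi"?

delohi

pibosi and vumhi both end in -i yet inflect differently (pibosiesh, vuurmhi), so the final letter is not what conditions the rule; the first letter is.
"lohi" begins with l-. The stems beginning with l- (lutsozu → delutsozu, lolvizab → delolvizab) add the prefix de-.
The other patterns: stems beginning with w- add go- … -um around the stem; stems beginning with p- add -esh; stems beginning with r- or v- insert -ur- after the first vowel.
So lohi → delohi.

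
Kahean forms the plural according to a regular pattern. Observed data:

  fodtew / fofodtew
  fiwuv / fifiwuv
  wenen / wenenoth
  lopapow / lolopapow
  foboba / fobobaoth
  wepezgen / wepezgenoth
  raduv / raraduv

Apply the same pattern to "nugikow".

nunugikow

wepezgen and fodtew both have last vowel 'e' yet inflect differently (wepezgenoth, fofodtew), so the last vowel is not what conditions the rule; the final letter is.
"nugikow" ends in -w. The stems ending in -w (lopapow → lolopapow, fodtew → fofodtew) repeat the first consonant+vowel as a prefix.
So nugikow → nunugikow.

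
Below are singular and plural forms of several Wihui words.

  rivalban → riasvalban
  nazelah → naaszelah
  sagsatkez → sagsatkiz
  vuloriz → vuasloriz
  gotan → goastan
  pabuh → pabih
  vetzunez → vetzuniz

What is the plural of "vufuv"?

vufiv

nazelah and pabuh both end in -h yet inflect differently (naaszelah, pabih), so the final letter is not what conditions the rule; the last vowel is.
"vufuv" has last vowel 'u'. The one such stem in the data (pabuh → pabih) changes the last vowel to 'i' (as do vetzunez, sagsatkez), so the same rule applies.
So vufuv → vufiv.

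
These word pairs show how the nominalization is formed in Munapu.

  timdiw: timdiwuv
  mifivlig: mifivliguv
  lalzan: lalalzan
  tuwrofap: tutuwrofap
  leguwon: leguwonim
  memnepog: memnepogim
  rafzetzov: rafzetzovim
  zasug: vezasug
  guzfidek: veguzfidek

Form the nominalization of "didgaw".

dididgaw

lalzan and leguwon both end in -n yet inflect differently (lalalzan, leguwonim), so the final letter is not what conditions the rule; the last vowel is.
"didgaw" has last vowel 'a'. The stems whose last vowel is 'a' (lalzan → lalalzan, tuwrofap → tutuwrofap) repeat the first consonant+vowel as a prefix.
The other patterns: stems whose last vowel is 'i' add -uv; stems whose last vowel is 'o' add -im; stems whose last vowel is 'e' or 'u' add the prefix ve-.
So didgaw → dididgaw.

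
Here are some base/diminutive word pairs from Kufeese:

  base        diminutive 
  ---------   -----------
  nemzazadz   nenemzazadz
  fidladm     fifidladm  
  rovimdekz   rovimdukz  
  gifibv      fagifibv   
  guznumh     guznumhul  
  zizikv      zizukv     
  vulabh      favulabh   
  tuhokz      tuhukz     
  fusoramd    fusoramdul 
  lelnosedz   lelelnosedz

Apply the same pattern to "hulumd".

hulumdul

"hulumd" has second-to-last letter 'm'. The stems whose second-to-last letter is 'm' (fusoramd → fusoramdul, guznumh → guznumhul) add -ul.
So hulumd → hulumdul.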